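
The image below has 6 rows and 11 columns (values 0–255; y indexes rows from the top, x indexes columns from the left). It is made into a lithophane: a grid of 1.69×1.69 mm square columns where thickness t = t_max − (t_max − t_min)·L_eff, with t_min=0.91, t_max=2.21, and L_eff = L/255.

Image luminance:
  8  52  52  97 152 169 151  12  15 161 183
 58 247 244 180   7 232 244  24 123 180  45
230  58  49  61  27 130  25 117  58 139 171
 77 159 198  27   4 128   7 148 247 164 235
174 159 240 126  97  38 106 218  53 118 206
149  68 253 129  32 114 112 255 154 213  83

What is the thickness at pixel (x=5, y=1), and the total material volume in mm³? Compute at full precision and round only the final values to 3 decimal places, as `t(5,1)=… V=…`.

t(5,1)=1.027 V=297.311

span = t_max - t_min = 2.21 - 0.91 = 1.300
L(5,1) = 232, L_eff = 232/255 = 0.909804
t(5,1) = 2.21 - 1.300·0.909804 = 1.027
Σt over all 6·11 pixels = 265447/2550 ≈ 104.0968627
V = pitch²·Σt = 1.69²·265447/2550 = 297.311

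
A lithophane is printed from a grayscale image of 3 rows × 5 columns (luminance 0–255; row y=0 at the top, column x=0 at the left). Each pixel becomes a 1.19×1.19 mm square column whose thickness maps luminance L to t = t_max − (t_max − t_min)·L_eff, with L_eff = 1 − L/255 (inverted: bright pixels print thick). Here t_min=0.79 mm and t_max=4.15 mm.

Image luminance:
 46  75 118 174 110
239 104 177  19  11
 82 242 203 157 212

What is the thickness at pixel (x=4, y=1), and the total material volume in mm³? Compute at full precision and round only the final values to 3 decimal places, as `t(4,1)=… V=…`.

span = t_max - t_min = 4.15 - 0.79 = 3.360
L(4,1) = 11, L_eff = 1 - 11/255 = 0.956863 (inverted)
t(4,1) = 4.15 - 3.360·0.956863 = 0.935
Σt over all 3·5 pixels = 321253/8500 ≈ 37.7944706
V = pitch²·Σt = 1.19²·321253/8500 = 53.521

t(4,1)=0.935 V=53.521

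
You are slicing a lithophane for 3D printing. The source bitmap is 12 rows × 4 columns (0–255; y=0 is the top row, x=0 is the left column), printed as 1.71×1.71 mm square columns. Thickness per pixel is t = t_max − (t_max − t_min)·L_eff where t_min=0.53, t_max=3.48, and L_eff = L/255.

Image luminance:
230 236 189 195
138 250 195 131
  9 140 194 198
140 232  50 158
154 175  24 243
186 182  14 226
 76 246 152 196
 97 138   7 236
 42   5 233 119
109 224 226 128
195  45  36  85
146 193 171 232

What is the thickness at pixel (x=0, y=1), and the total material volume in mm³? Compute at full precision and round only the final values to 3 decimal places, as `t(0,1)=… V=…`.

t(0,1)=1.884 V=244.002

span = t_max - t_min = 3.48 - 0.53 = 2.950
L(0,1) = 138, L_eff = 138/255 = 0.541176
t(0,1) = 3.48 - 2.950·0.541176 = 1.884
Σt over all 12·4 pixels = 42557/510 ≈ 83.4450980
V = pitch²·Σt = 1.71²·42557/510 = 244.002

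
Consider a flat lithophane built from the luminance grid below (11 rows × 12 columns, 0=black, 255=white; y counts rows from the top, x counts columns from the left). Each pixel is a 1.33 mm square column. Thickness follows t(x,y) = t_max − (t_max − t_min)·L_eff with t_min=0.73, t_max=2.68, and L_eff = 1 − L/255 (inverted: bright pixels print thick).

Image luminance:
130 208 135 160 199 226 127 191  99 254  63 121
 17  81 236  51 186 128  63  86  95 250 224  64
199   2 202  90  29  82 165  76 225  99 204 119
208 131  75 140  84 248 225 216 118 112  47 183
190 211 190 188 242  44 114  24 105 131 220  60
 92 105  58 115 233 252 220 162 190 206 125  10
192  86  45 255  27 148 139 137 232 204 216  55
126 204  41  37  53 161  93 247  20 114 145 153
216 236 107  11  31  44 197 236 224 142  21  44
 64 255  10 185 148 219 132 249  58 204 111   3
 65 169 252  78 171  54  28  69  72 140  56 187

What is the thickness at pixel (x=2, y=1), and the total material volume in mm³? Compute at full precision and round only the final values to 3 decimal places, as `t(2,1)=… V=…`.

t(2,1)=2.535 V=410.932

span = t_max - t_min = 2.68 - 0.73 = 1.950
L(2,1) = 236, L_eff = 1 - 236/255 = 0.074510 (inverted)
t(2,1) = 2.68 - 1.950·0.074510 = 2.535
Σt over all 11·12 pixels = 197463/850 ≈ 232.3094118
V = pitch²·Σt = 1.33²·197463/850 = 410.932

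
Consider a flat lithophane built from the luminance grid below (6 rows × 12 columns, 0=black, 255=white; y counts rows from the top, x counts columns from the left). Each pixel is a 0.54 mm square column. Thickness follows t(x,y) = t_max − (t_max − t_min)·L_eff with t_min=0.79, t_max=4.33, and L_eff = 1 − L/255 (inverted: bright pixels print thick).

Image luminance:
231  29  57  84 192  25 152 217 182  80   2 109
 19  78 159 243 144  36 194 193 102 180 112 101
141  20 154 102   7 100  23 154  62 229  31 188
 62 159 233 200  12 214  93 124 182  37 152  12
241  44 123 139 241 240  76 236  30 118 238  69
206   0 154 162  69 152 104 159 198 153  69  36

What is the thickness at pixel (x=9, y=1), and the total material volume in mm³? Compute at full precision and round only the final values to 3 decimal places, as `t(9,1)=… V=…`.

t(9,1)=3.289 V=52.489

span = t_max - t_min = 4.33 - 0.79 = 3.540
L(9,1) = 180, L_eff = 1 - 180/255 = 0.294118 (inverted)
t(9,1) = 4.33 - 3.540·0.294118 = 3.289
Σt over all 6·12 pixels = 765011/4250 ≈ 180.0025882
V = pitch²·Σt = 0.54²·765011/4250 = 52.489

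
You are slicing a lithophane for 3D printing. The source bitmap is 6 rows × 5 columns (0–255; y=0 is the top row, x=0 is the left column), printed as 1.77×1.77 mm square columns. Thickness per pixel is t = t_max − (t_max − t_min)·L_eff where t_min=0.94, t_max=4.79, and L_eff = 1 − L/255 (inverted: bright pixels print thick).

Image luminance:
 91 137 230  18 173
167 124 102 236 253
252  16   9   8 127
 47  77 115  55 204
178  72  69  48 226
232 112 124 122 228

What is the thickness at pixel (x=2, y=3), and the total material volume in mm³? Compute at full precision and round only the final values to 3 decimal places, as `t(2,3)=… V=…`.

t(2,3)=2.676 V=270.550

span = t_max - t_min = 4.79 - 0.94 = 3.850
L(2,3) = 115, L_eff = 1 - 115/255 = 0.549020 (inverted)
t(2,3) = 4.79 - 3.850·0.549020 = 2.676
Σt over all 6·5 pixels = 36702/425 ≈ 86.3576471
V = pitch²·Σt = 1.77²·36702/425 = 270.550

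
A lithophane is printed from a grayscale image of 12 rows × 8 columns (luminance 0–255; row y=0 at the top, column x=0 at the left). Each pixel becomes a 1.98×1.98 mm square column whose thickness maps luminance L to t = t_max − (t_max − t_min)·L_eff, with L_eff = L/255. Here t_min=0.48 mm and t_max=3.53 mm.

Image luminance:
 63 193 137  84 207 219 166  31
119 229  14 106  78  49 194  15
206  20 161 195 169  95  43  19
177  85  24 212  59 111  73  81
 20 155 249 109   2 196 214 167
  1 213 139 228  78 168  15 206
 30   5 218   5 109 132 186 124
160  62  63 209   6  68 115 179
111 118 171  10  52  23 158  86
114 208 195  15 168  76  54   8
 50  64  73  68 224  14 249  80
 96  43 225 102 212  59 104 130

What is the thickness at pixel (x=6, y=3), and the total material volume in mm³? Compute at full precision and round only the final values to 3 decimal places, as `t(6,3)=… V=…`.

span = t_max - t_min = 3.53 - 0.48 = 3.050
L(6,3) = 73, L_eff = 73/255 = 0.286275
t(6,3) = 3.53 - 3.050·0.286275 = 2.657
Σt over all 12·8 pixels = 1067963/5100 ≈ 209.4045098
V = pitch²·Σt = 1.98²·1067963/5100 = 820.949

t(6,3)=2.657 V=820.949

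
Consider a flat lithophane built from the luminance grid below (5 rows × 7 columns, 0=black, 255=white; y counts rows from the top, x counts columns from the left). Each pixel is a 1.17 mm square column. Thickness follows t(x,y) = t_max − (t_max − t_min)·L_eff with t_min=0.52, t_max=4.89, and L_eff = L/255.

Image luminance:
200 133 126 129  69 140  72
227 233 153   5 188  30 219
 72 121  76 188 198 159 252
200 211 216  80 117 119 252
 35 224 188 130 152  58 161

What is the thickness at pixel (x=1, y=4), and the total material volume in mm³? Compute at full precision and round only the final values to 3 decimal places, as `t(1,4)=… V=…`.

t(1,4)=1.051 V=113.871

span = t_max - t_min = 4.89 - 0.52 = 4.370
L(1,4) = 224, L_eff = 224/255 = 0.878431
t(1,4) = 4.89 - 4.370·0.878431 = 1.051
Σt over all 5·7 pixels = 176767/2125 ≈ 83.1844706
V = pitch²·Σt = 1.17²·176767/2125 = 113.871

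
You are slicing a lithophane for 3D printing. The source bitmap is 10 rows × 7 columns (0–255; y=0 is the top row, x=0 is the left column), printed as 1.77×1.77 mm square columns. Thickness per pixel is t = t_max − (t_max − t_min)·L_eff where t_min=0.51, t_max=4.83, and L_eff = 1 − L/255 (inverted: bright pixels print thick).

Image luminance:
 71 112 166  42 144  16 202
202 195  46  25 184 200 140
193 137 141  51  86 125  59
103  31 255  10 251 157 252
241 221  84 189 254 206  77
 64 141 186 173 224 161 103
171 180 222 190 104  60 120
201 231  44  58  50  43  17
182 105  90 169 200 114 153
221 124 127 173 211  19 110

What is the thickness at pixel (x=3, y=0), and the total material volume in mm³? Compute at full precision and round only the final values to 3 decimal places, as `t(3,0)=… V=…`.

span = t_max - t_min = 4.83 - 0.51 = 4.320
L(3,0) = 42, L_eff = 1 - 42/255 = 0.835294 (inverted)
t(3,0) = 4.83 - 4.320·0.835294 = 1.222
Σt over all 10·7 pixels = 843573/4250 ≈ 198.4877647
V = pitch²·Σt = 1.77²·843573/4250 = 621.842

t(3,0)=1.222 V=621.842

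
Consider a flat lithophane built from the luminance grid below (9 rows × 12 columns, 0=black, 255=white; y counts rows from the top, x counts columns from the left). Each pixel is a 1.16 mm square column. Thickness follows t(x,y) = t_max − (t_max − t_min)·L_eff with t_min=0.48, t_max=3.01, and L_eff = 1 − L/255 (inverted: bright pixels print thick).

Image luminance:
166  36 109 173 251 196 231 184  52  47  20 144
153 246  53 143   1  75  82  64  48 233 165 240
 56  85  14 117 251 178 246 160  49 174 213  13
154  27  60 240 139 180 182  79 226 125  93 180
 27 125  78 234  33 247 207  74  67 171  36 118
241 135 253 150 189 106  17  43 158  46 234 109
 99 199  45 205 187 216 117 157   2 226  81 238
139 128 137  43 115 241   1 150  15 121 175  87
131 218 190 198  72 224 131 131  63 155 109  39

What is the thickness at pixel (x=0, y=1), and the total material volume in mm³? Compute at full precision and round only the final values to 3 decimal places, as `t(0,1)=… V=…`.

t(0,1)=1.998 V=259.813

span = t_max - t_min = 3.01 - 0.48 = 2.530
L(0,1) = 153, L_eff = 1 - 153/255 = 0.400000 (inverted)
t(0,1) = 3.01 - 2.530·0.400000 = 1.998
Σt over all 9·12 pixels = 1230907/6375 ≈ 193.0834510
V = pitch²·Σt = 1.16²·1230907/6375 = 259.813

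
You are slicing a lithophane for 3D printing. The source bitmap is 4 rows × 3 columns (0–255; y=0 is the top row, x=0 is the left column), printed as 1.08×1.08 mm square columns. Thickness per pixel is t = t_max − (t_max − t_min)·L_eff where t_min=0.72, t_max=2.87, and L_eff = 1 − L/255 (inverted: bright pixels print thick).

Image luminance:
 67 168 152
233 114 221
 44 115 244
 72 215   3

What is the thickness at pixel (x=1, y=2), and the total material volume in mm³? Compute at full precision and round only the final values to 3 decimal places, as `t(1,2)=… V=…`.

span = t_max - t_min = 2.87 - 0.72 = 2.150
L(1,2) = 115, L_eff = 1 - 115/255 = 0.549020 (inverted)
t(1,2) = 2.87 - 2.150·0.549020 = 1.690
Σt over all 4·3 pixels = 28732/1275 ≈ 22.5349020
V = pitch²·Σt = 1.08²·28732/1275 = 26.285

t(1,2)=1.690 V=26.285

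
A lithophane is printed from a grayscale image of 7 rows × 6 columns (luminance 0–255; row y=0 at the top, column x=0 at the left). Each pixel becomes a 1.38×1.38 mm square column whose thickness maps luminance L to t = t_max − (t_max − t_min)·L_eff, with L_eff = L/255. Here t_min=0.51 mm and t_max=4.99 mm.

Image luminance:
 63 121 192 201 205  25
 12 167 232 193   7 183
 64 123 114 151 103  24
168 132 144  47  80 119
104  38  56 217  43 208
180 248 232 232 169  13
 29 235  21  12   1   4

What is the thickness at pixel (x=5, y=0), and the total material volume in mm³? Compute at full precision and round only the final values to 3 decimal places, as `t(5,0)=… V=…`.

t(5,0)=4.551 V=234.780

span = t_max - t_min = 4.99 - 0.51 = 4.480
L(5,0) = 25, L_eff = 25/255 = 0.098039
t(5,0) = 4.99 - 4.480·0.098039 = 4.551
Σt over all 7·6 pixels = 1571857/12750 ≈ 123.2829020
V = pitch²·Σt = 1.38²·1571857/12750 = 234.780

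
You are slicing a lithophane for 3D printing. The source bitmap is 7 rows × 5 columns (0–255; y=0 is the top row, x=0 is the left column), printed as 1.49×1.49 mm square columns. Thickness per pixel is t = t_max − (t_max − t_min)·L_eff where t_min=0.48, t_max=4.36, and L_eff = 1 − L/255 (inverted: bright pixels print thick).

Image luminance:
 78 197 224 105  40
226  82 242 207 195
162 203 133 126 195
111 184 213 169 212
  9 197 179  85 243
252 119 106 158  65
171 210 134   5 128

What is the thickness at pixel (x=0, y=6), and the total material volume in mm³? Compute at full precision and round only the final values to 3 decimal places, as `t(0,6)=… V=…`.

span = t_max - t_min = 4.36 - 0.48 = 3.880
L(0,6) = 171, L_eff = 1 - 171/255 = 0.329412 (inverted)
t(0,6) = 4.36 - 3.880·0.329412 = 3.082
Σt over all 7·5 pixels = 125501/1275 ≈ 98.4321569
V = pitch²·Σt = 1.49²·125501/1275 = 218.529

t(0,6)=3.082 V=218.529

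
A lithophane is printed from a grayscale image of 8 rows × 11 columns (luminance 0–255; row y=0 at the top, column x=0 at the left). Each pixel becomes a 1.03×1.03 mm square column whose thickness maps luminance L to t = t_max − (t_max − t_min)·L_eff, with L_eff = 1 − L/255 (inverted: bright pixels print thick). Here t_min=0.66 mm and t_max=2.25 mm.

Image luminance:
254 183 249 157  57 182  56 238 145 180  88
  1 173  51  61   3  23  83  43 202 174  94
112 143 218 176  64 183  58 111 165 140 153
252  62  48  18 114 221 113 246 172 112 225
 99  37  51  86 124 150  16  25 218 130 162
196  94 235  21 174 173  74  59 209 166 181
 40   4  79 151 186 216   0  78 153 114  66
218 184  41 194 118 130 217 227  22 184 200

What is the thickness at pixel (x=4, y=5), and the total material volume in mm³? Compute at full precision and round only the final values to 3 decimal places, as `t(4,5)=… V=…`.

t(4,5)=1.745 V=136.400

span = t_max - t_min = 2.25 - 0.66 = 1.590
L(4,5) = 174, L_eff = 1 - 174/255 = 0.317647 (inverted)
t(4,5) = 2.25 - 1.590·0.317647 = 1.745
Σt over all 8·11 pixels = 128.57
V = pitch²·Σt = 1.03²·128.57 = 136.400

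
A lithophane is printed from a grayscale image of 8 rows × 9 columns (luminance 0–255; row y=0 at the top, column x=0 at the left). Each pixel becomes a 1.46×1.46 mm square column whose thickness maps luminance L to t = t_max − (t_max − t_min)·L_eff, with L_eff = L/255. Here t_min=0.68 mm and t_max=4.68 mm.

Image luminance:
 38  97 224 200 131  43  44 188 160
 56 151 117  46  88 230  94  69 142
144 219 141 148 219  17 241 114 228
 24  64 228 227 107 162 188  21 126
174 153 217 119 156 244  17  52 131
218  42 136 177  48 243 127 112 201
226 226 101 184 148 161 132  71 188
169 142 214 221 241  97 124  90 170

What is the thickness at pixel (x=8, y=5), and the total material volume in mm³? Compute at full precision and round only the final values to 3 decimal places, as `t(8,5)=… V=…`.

t(8,5)=1.527 V=376.940

span = t_max - t_min = 4.68 - 0.68 = 4.000
L(8,5) = 201, L_eff = 201/255 = 0.788235
t(8,5) = 4.68 - 4.000·0.788235 = 1.527
Σt over all 8·9 pixels = 225464/1275 ≈ 176.8345098
V = pitch²·Σt = 1.46²·225464/1275 = 376.940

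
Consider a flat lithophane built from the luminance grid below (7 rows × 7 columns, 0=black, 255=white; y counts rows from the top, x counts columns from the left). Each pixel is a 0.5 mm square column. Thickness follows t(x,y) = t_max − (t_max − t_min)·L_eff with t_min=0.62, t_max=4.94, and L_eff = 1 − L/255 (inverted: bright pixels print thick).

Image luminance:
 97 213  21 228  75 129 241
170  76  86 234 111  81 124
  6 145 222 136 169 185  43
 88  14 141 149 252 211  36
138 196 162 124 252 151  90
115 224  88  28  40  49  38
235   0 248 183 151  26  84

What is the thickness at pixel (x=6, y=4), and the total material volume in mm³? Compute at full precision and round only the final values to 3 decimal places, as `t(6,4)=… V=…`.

span = t_max - t_min = 4.94 - 0.62 = 4.320
L(6,4) = 90, L_eff = 1 - 90/255 = 0.647059 (inverted)
t(6,4) = 4.94 - 4.320·0.647059 = 2.145
Σt over all 7·7 pixels = 23323/170 ≈ 137.1941176
V = pitch²·Σt = 0.5²·23323/170 = 34.299

t(6,4)=2.145 V=34.299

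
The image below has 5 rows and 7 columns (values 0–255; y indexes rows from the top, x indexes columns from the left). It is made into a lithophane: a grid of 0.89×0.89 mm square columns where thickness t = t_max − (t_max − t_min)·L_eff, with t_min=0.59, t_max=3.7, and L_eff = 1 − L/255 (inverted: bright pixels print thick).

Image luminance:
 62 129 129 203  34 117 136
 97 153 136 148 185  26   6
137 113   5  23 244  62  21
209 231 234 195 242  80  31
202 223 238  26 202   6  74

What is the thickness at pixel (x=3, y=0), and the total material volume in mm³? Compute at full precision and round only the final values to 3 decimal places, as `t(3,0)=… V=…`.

t(3,0)=3.066 V=58.467

span = t_max - t_min = 3.7 - 0.59 = 3.110
L(3,0) = 203, L_eff = 1 - 203/255 = 0.203922 (inverted)
t(3,0) = 3.7 - 3.110·0.203922 = 3.066
Σt over all 5·7 pixels = 156852/2125 ≈ 73.8127059
V = pitch²·Σt = 0.89²·156852/2125 = 58.467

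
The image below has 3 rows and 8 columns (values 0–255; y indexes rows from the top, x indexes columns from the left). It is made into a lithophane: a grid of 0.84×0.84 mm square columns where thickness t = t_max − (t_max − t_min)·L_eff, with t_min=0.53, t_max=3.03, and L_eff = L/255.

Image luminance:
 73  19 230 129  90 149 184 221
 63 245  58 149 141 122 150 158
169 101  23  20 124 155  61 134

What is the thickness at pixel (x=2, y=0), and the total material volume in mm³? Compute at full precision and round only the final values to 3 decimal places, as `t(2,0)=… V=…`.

t(2,0)=0.775 V=30.780

span = t_max - t_min = 3.03 - 0.53 = 2.500
L(2,0) = 230, L_eff = 230/255 = 0.901961
t(2,0) = 3.03 - 2.500·0.901961 = 0.775
Σt over all 3·8 pixels = 55618/1275 ≈ 43.6219608
V = pitch²·Σt = 0.84²·55618/1275 = 30.780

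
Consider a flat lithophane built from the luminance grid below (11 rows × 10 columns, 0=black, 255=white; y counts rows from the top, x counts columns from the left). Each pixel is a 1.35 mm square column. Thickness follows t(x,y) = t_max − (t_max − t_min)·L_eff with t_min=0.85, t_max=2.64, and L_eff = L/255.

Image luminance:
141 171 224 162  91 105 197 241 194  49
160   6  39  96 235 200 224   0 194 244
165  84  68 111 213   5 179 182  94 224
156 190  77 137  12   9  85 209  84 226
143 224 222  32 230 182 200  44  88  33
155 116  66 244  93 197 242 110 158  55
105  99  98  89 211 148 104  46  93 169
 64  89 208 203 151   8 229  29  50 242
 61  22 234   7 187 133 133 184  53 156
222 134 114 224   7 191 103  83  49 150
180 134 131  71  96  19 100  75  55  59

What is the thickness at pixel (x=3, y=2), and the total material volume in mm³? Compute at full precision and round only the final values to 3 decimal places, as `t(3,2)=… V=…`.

span = t_max - t_min = 2.64 - 0.85 = 1.790
L(3,2) = 111, L_eff = 111/255 = 0.435294
t(3,2) = 2.64 - 1.790·0.435294 = 1.861
Σt over all 11·10 pixels = 4877899/25500 ≈ 191.2901569
V = pitch²·Σt = 1.35²·4877899/25500 = 348.626

t(3,2)=1.861 V=348.626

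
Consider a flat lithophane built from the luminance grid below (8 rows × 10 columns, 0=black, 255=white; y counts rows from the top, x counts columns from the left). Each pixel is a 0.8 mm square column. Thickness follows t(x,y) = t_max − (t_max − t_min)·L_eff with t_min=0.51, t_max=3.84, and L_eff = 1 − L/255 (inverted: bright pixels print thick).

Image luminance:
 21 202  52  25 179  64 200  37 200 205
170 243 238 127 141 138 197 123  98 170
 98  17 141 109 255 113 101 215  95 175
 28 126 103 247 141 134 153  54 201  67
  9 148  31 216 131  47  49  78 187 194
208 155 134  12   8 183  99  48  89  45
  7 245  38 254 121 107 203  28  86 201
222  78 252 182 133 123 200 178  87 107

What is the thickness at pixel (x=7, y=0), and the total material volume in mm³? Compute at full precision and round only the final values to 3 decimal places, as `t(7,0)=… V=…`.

t(7,0)=0.993 V=112.413

span = t_max - t_min = 3.84 - 0.51 = 3.330
L(7,0) = 37, L_eff = 1 - 37/255 = 0.854902 (inverted)
t(7,0) = 3.84 - 3.330·0.854902 = 0.993
Σt over all 8·10 pixels = 746493/4250 ≈ 175.6454118
V = pitch²·Σt = 0.8²·746493/4250 = 112.413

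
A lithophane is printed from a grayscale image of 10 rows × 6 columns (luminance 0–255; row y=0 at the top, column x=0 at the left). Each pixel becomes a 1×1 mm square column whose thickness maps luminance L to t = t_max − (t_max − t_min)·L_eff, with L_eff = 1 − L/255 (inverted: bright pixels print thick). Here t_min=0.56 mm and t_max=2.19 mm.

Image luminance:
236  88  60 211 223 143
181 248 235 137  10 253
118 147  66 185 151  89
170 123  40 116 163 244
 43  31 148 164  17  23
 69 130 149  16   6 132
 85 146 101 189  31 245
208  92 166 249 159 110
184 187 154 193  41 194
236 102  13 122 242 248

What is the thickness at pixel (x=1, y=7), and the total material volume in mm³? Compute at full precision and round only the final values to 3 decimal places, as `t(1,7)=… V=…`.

span = t_max - t_min = 2.19 - 0.56 = 1.630
L(1,7) = 92, L_eff = 1 - 92/255 = 0.639216 (inverted)
t(1,7) = 2.19 - 1.630·0.639216 = 1.148
Σt over all 10·6 pixels = 86.412
V = pitch²·Σt = 1²·86.412 = 86.412

t(1,7)=1.148 V=86.412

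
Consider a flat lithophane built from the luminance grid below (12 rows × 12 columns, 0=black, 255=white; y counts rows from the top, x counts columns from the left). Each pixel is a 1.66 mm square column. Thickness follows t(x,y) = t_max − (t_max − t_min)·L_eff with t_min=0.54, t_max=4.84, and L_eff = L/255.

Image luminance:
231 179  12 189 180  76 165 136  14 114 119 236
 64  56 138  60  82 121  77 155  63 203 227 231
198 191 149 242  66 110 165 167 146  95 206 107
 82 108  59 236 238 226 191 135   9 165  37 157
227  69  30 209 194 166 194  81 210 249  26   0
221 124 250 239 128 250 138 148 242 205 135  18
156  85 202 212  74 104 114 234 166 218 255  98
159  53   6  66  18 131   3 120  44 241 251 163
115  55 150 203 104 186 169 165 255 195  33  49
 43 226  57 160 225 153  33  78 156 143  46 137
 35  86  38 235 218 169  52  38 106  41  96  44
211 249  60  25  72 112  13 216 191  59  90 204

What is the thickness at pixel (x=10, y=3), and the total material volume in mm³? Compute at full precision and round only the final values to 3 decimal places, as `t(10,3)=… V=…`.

span = t_max - t_min = 4.84 - 0.54 = 4.300
L(10,3) = 37, L_eff = 37/255 = 0.145098
t(10,3) = 4.84 - 4.300·0.145098 = 4.216
Σt over all 12·12 pixels = 315281/850 ≈ 370.9188235
V = pitch²·Σt = 1.66²·315281/850 = 1022.104

t(10,3)=4.216 V=1022.104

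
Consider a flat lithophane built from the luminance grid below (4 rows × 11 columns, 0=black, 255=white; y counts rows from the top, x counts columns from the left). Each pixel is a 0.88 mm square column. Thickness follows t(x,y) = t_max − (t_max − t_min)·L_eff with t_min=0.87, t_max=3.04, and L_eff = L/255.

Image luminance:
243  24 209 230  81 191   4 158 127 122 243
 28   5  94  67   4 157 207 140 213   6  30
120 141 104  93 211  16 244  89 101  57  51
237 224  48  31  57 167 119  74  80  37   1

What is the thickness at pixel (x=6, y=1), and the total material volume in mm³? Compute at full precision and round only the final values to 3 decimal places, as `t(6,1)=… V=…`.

t(6,1)=1.278 V=71.392

span = t_max - t_min = 3.04 - 0.87 = 2.170
L(6,1) = 207, L_eff = 207/255 = 0.811765
t(6,1) = 3.04 - 2.170·0.811765 = 1.278
Σt over all 4·11 pixels = 470167/5100 ≈ 92.1896078
V = pitch²·Σt = 0.88²·470167/5100 = 71.392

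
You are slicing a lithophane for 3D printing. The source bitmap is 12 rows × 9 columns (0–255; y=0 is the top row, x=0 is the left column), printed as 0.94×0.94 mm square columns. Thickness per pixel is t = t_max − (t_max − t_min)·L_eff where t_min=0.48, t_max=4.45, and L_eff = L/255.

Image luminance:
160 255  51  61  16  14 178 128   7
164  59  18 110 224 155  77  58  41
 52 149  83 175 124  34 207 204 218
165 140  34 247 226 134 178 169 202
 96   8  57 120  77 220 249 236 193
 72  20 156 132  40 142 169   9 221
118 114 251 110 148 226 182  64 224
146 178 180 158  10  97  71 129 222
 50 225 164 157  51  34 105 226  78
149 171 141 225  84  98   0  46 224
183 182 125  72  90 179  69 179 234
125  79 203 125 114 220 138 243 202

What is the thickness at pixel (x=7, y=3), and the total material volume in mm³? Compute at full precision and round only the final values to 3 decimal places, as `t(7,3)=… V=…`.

span = t_max - t_min = 4.45 - 0.48 = 3.970
L(7,3) = 169, L_eff = 169/255 = 0.662745
t(7,3) = 4.45 - 3.970·0.662745 = 1.819
Σt over all 12·9 pixels = 546463/2125 ≈ 257.1590588
V = pitch²·Σt = 0.94²·546463/2125 = 227.226

t(7,3)=1.819 V=227.226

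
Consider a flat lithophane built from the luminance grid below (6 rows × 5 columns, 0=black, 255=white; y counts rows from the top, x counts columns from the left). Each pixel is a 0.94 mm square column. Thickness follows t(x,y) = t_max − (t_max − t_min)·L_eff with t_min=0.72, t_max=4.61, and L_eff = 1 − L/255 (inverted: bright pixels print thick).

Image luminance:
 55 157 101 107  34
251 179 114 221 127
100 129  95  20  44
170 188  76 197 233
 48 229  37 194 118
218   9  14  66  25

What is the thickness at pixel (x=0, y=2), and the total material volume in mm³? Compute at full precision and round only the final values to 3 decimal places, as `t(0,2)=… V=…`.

span = t_max - t_min = 4.61 - 0.72 = 3.890
L(0,2) = 100, L_eff = 1 - 100/255 = 0.607843 (inverted)
t(0,2) = 4.61 - 3.890·0.607843 = 2.245
Σt over all 6·5 pixels = 483521/6375 ≈ 75.8464314
V = pitch²·Σt = 0.94²·483521/6375 = 67.018

t(0,2)=2.245 V=67.018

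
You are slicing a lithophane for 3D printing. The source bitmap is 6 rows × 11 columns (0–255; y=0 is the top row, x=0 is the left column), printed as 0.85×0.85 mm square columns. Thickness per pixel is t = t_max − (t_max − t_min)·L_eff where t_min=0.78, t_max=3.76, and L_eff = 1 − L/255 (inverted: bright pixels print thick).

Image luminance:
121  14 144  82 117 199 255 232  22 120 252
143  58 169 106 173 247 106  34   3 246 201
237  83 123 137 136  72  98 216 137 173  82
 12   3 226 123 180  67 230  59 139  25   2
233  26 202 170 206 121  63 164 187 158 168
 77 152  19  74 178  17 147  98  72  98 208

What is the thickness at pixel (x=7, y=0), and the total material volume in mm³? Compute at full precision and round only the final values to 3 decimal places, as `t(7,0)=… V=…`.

t(7,0)=3.491 V=108.473

span = t_max - t_min = 3.76 - 0.78 = 2.980
L(7,0) = 232, L_eff = 1 - 232/255 = 0.090196 (inverted)
t(7,0) = 3.76 - 2.980·0.090196 = 3.491
Σt over all 6·11 pixels = 319038/2125 ≈ 150.1355294
V = pitch²·Σt = 0.85²·319038/2125 = 108.473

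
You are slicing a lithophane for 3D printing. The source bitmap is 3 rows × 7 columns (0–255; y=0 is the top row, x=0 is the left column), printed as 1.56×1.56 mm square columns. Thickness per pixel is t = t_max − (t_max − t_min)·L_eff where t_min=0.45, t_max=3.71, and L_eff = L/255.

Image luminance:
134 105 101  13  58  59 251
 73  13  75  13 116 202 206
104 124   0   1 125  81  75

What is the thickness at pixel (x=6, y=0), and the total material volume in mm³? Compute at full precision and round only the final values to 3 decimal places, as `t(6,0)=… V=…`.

span = t_max - t_min = 3.71 - 0.45 = 3.260
L(6,0) = 251, L_eff = 251/255 = 0.984314
t(6,0) = 3.71 - 3.260·0.984314 = 0.501
Σt over all 3·7 pixels = 452617/8500 ≈ 53.2490588
V = pitch²·Σt = 1.56²·452617/8500 = 129.587

t(6,0)=0.501 V=129.587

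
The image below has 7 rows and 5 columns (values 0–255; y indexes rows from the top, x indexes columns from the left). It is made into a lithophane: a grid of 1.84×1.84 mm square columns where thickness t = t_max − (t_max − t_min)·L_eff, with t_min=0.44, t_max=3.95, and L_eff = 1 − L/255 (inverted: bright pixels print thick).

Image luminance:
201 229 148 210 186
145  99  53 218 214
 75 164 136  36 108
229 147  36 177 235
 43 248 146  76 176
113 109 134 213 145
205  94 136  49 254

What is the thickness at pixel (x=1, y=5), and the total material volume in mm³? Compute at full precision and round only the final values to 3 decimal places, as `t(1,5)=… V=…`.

span = t_max - t_min = 3.95 - 0.44 = 3.510
L(1,5) = 109, L_eff = 1 - 109/255 = 0.572549 (inverted)
t(1,5) = 3.95 - 3.510·0.572549 = 1.940
Σt over all 7·5 pixels = 737779/8500 ≈ 86.7975294
V = pitch²·Σt = 1.84²·737779/8500 = 293.862

t(1,5)=1.940 V=293.862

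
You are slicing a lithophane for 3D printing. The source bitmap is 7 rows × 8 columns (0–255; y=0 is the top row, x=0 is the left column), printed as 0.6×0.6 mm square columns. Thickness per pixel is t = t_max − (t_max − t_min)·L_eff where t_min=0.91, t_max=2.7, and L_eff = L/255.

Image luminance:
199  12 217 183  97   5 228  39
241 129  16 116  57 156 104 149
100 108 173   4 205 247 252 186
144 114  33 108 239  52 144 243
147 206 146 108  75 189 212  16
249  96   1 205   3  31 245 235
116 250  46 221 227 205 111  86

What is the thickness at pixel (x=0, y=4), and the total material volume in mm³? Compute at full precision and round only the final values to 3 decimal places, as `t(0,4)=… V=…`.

span = t_max - t_min = 2.7 - 0.91 = 1.790
L(0,4) = 147, L_eff = 147/255 = 0.576471
t(0,4) = 2.7 - 1.790·0.576471 = 1.668
Σt over all 7·8 pixels = 1236323/12750 ≈ 96.9665098
V = pitch²·Σt = 0.6²·1236323/12750 = 34.908

t(0,4)=1.668 V=34.908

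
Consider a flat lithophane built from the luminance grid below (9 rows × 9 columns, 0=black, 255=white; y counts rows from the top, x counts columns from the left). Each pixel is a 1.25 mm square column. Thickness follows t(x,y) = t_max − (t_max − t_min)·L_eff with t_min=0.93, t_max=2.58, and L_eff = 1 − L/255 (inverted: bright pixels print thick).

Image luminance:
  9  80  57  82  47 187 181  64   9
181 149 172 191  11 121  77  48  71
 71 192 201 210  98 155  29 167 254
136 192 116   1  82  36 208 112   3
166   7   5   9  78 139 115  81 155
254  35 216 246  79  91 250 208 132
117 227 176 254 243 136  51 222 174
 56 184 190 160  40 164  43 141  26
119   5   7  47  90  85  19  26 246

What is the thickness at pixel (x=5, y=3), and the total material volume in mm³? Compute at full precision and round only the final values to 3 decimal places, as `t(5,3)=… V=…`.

span = t_max - t_min = 2.58 - 0.93 = 1.650
L(5,3) = 36, L_eff = 1 - 36/255 = 0.858824 (inverted)
t(5,3) = 2.58 - 1.650·0.858824 = 1.163
Σt over all 9·9 pixels = 46543/340 ≈ 136.8911765
V = pitch²·Σt = 1.25²·46543/340 = 213.892

t(5,3)=1.163 V=213.892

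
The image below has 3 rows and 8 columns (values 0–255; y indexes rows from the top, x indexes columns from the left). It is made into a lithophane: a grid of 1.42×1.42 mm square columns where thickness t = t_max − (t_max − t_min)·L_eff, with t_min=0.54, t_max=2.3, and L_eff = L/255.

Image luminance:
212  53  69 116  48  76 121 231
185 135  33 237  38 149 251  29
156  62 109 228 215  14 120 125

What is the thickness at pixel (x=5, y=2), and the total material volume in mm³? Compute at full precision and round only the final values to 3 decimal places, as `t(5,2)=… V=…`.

t(5,2)=2.203 V=69.387

span = t_max - t_min = 2.3 - 0.54 = 1.760
L(5,2) = 14, L_eff = 14/255 = 0.054902
t(5,2) = 2.3 - 1.760·0.054902 = 2.203
Σt over all 3·8 pixels = 73124/2125 ≈ 34.4112941
V = pitch²·Σt = 1.42²·73124/2125 = 69.387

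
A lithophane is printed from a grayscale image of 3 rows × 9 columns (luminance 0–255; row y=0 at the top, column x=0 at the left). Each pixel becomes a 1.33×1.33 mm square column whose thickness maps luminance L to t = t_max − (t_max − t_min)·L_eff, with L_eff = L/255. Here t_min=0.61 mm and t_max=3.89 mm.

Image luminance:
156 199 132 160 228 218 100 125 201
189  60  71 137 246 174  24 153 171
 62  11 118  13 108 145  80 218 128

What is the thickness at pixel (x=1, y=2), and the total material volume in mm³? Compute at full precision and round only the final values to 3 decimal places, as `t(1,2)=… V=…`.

t(1,2)=3.749 V=103.263

span = t_max - t_min = 3.89 - 0.61 = 3.280
L(1,2) = 11, L_eff = 11/255 = 0.043137
t(1,2) = 3.89 - 3.280·0.043137 = 3.749
Σt over all 3·9 pixels = 496203/8500 ≈ 58.3768235
V = pitch²·Σt = 1.33²·496203/8500 = 103.263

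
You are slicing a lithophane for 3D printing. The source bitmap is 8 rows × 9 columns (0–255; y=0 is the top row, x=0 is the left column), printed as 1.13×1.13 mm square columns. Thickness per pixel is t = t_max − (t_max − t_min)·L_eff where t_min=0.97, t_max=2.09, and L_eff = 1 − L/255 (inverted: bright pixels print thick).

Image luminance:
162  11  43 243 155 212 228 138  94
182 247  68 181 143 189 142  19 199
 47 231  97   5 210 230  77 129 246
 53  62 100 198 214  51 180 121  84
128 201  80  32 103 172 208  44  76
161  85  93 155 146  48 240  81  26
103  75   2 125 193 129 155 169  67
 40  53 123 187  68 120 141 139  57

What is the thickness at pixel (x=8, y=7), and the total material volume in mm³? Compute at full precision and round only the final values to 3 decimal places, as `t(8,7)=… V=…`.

t(8,7)=1.220 V=139.744

span = t_max - t_min = 2.09 - 0.97 = 1.120
L(8,7) = 57, L_eff = 1 - 57/255 = 0.776471 (inverted)
t(8,7) = 2.09 - 1.120·0.776471 = 1.220
Σt over all 8·9 pixels = 697678/6375 ≈ 109.4396863
V = pitch²·Σt = 1.13²·697678/6375 = 139.744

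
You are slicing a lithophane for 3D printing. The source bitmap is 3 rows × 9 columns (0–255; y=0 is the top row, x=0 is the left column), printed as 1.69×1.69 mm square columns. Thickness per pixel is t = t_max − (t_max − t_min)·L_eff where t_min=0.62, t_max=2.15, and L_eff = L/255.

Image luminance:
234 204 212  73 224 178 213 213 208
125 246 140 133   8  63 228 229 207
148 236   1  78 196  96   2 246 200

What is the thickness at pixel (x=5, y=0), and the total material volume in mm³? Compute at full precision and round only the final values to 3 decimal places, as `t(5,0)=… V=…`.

span = t_max - t_min = 2.15 - 0.62 = 1.530
L(5,0) = 178, L_eff = 178/255 = 0.698039
t(5,0) = 2.15 - 1.530·0.698039 = 1.082
Σt over all 3·9 pixels = 32.004
V = pitch²·Σt = 1.69²·32.004 = 91.407

t(5,0)=1.082 V=91.407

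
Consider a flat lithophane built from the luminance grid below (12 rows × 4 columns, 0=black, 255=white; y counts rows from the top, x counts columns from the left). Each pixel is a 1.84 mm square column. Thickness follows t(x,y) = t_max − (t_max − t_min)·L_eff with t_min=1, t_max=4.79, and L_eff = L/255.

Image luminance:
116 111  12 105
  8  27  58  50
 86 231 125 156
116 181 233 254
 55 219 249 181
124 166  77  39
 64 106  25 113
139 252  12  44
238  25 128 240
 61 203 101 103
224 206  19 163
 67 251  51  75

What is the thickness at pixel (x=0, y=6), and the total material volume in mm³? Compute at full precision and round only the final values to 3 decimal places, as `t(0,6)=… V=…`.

span = t_max - t_min = 4.79 - 1 = 3.790
L(0,6) = 64, L_eff = 64/255 = 0.250980
t(0,6) = 4.79 - 3.790·0.250980 = 3.839
Σt over all 12·4 pixels = 1210343/8500 ≈ 142.3932941
V = pitch²·Σt = 1.84²·1210343/8500 = 482.087

t(0,6)=3.839 V=482.087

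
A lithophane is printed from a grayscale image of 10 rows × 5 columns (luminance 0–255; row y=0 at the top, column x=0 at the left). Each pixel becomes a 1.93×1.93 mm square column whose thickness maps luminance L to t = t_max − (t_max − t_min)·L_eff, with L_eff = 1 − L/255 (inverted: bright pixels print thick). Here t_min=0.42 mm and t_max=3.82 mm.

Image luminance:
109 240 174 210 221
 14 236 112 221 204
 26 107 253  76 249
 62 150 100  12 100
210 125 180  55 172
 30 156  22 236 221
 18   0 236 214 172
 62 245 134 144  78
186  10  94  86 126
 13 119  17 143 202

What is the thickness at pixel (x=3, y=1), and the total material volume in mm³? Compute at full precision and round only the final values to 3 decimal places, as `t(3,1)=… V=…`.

t(3,1)=3.367 V=405.120

span = t_max - t_min = 3.82 - 0.42 = 3.400
L(3,1) = 221, L_eff = 1 - 221/255 = 0.133333 (inverted)
t(3,1) = 3.82 - 3.400·0.133333 = 3.367
Σt over all 10·5 pixels = 108.76
V = pitch²·Σt = 1.93²·108.76 = 405.120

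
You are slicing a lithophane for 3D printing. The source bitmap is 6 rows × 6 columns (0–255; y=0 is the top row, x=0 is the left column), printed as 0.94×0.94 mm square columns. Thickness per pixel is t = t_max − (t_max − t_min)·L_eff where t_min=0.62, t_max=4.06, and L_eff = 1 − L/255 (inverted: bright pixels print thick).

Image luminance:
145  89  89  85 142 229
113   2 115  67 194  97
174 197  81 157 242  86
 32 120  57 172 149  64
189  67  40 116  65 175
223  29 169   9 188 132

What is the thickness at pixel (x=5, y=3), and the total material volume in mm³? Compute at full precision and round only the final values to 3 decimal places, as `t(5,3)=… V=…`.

span = t_max - t_min = 4.06 - 0.62 = 3.440
L(5,3) = 64, L_eff = 1 - 64/255 = 0.749020 (inverted)
t(5,3) = 4.06 - 3.440·0.749020 = 1.483
Σt over all 6·6 pixels = 102418/1275 ≈ 80.3278431
V = pitch²·Σt = 0.94²·102418/1275 = 70.978

t(5,3)=1.483 V=70.978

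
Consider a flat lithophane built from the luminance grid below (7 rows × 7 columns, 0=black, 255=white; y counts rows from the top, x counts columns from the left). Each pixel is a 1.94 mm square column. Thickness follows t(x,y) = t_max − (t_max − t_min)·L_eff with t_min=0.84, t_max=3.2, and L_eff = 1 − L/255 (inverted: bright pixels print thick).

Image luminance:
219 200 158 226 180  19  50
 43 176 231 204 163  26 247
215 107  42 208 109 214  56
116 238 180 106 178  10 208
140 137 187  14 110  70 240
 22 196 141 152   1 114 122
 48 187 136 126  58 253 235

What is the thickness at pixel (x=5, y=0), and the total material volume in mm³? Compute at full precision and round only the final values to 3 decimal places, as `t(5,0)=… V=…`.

t(5,0)=1.016 V=392.393

span = t_max - t_min = 3.2 - 0.84 = 2.360
L(5,0) = 19, L_eff = 1 - 19/255 = 0.925490 (inverted)
t(5,0) = 3.2 - 2.360·0.925490 = 1.016
Σt over all 7·7 pixels = 664657/6375 ≈ 104.2599216
V = pitch²·Σt = 1.94²·664657/6375 = 392.393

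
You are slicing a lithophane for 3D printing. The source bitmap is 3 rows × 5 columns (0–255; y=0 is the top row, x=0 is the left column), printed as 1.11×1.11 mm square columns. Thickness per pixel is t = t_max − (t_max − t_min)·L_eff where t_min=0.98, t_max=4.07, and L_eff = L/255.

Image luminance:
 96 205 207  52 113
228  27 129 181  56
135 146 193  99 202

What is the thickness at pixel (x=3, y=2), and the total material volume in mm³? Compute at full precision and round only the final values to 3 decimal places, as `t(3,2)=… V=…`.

span = t_max - t_min = 4.07 - 0.98 = 3.090
L(3,2) = 99, L_eff = 99/255 = 0.388235
t(3,2) = 4.07 - 3.090·0.388235 = 2.870
Σt over all 3·5 pixels = 152909/4250 ≈ 35.9785882
V = pitch²·Σt = 1.11²·152909/4250 = 44.329

t(3,2)=2.870 V=44.329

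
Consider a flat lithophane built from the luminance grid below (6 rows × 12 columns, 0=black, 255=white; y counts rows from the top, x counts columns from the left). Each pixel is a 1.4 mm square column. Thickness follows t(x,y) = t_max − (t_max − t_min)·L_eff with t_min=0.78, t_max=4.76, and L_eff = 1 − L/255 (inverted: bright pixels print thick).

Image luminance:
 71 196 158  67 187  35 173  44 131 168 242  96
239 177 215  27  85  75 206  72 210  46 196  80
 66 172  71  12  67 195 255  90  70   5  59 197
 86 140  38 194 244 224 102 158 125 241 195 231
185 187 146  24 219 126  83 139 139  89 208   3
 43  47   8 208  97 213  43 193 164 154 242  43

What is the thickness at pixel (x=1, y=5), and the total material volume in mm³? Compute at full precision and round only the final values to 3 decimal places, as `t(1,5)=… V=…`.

span = t_max - t_min = 4.76 - 0.78 = 3.980
L(1,5) = 47, L_eff = 1 - 47/255 = 0.815686 (inverted)
t(1,5) = 4.76 - 3.980·0.815686 = 1.514
Σt over all 6·12 pixels = 1296902/6375 ≈ 203.4356078
V = pitch²·Σt = 1.4²·1296902/6375 = 398.734

t(1,5)=1.514 V=398.734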